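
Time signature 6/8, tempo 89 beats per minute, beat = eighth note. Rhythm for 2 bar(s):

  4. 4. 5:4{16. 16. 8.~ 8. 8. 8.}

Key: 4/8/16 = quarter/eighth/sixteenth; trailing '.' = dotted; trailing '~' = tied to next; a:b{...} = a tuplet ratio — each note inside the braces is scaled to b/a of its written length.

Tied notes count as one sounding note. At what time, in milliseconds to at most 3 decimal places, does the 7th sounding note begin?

note 7 onset = 54/5b = 7280.899ms

1. 0.0ms @ 0 + 2022.472ms (3)
2. 2022.472ms @ 3 + 2022.472ms (3)
3. 4044.944ms @ 6 + 404.494ms (3/5)
4. 4449.438ms @ 33/5 + 404.494ms (3/5)
5. 4853.933ms @ 36/5 + 1617.978ms (12/5)
6. 6471.91ms @ 48/5 + 808.989ms (6/5)
7. 7280.899ms @ 54/5 + 808.989ms (6/5)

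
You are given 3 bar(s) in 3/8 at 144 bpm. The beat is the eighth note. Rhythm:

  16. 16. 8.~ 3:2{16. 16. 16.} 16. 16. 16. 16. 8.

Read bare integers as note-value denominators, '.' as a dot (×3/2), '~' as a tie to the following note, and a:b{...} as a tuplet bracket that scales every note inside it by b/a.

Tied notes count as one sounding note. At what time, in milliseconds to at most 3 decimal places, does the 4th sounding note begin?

1. 0.0ms @ 0 + 312.5ms (3/4)
2. 312.5ms @ 3/4 + 312.5ms (3/4)
3. 625.0ms @ 3/2 + 833.333ms (2)
4. 1458.333ms @ 7/2 + 208.333ms (1/2)
5. 1666.667ms @ 4 + 208.333ms (1/2)
6. 1875.0ms @ 9/2 + 312.5ms (3/4)
7. 2187.5ms @ 21/4 + 312.5ms (3/4)
8. 2500.0ms @ 6 + 312.5ms (3/4)
9. 2812.5ms @ 27/4 + 312.5ms (3/4)
10. 3125.0ms @ 15/2 + 625.0ms (3/2)

note 4 onset = 7/2b = 1458.333ms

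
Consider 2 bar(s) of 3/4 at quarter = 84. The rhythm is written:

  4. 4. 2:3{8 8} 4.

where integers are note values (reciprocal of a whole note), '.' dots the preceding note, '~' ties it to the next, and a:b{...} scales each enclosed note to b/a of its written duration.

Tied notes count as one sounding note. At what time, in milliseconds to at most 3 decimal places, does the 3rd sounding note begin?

1. 0.0ms @ 0 + 1071.429ms (3/2)
2. 1071.429ms @ 3/2 + 1071.429ms (3/2)
3. 2142.857ms @ 3 + 535.714ms (3/4)
4. 2678.571ms @ 15/4 + 535.714ms (3/4)
5. 3214.286ms @ 9/2 + 1071.429ms (3/2)

note 3 onset = 3b = 2142.857ms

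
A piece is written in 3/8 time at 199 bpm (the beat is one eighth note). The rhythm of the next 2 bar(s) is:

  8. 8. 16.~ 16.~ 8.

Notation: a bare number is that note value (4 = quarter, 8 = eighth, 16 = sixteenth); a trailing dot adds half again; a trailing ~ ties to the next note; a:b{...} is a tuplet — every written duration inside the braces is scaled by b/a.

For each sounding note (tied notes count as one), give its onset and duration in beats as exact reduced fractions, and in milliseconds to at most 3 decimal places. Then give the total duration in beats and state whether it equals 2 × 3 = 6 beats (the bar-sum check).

1) 0.0ms=0b +452.261ms=3/2b
2) 452.261ms=3/2b +452.261ms=3/2b
3) 904.523ms=3b +904.523ms=3b
Σ=6b of 6 (199bpm 3/8) — PASS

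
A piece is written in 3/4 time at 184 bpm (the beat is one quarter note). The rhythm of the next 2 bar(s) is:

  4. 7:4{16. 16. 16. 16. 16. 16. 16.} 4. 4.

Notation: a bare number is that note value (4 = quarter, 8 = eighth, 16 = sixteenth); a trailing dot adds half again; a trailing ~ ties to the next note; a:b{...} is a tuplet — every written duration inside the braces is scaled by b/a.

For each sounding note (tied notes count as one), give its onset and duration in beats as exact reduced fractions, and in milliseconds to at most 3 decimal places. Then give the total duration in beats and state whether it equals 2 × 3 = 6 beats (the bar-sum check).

1) 0.0ms=0b +489.13ms=3/2b
2) 489.13ms=3/2b +69.876ms=3/14b
3) 559.006ms=12/7b +69.876ms=3/14b
4) 628.882ms=27/14b +69.876ms=3/14b
5) 698.758ms=15/7b +69.876ms=3/14b
6) 768.634ms=33/14b +69.876ms=3/14b
7) 838.509ms=18/7b +69.876ms=3/14b
8) 908.385ms=39/14b +69.876ms=3/14b
9) 978.261ms=3b +489.13ms=3/2b
10) 1467.391ms=9/2b +489.13ms=3/2b
Σ=6b of 6 (184bpm 3/4) — PASS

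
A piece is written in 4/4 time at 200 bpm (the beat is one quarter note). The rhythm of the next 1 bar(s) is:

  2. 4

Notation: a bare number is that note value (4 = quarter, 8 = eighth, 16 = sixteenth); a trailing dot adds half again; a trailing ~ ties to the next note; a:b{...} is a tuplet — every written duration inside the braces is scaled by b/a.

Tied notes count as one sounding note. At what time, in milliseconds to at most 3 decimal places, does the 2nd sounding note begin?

note 2 onset = 3b = 900.0ms

1. 0.0ms @ 0 + 900.0ms (3)
2. 900.0ms @ 3 + 300.0ms (1)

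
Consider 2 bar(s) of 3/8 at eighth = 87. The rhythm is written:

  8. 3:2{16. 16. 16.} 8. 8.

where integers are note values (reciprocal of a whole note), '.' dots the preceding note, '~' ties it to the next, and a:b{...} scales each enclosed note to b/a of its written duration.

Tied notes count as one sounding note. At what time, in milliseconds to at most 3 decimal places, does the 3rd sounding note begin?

1. 0.0ms @ 0 + 1034.483ms (3/2)
2. 1034.483ms @ 3/2 + 344.828ms (1/2)
3. 1379.31ms @ 2 + 344.828ms (1/2)
4. 1724.138ms @ 5/2 + 344.828ms (1/2)
5. 2068.966ms @ 3 + 1034.483ms (3/2)
6. 3103.448ms @ 9/2 + 1034.483ms (3/2)

note 3 onset = 2b = 1379.31ms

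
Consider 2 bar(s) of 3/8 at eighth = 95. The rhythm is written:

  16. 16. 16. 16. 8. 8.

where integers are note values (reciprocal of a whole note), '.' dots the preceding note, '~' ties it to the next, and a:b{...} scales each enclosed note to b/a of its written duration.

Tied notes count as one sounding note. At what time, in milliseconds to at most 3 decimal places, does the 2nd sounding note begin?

1. 0.0ms @ 0 + 473.684ms (3/4)
2. 473.684ms @ 3/4 + 473.684ms (3/4)
3. 947.368ms @ 3/2 + 473.684ms (3/4)
4. 1421.053ms @ 9/4 + 473.684ms (3/4)
5. 1894.737ms @ 3 + 947.368ms (3/2)
6. 2842.105ms @ 9/2 + 947.368ms (3/2)

note 2 onset = 3/4b = 473.684ms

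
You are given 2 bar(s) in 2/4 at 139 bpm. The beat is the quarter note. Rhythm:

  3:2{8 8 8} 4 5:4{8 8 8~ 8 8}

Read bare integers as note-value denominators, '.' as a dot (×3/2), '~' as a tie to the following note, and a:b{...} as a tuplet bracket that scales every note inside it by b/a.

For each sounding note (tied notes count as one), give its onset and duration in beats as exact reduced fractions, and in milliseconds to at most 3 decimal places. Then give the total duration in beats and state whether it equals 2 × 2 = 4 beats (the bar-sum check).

1) 0.0ms=0b +143.885ms=1/3b
2) 143.885ms=1/3b +143.885ms=1/3b
3) 287.77ms=2/3b +143.885ms=1/3b
4) 431.655ms=1b +431.655ms=1b
5) 863.309ms=2b +172.662ms=2/5b
6) 1035.971ms=12/5b +172.662ms=2/5b
7) 1208.633ms=14/5b +345.324ms=4/5b
8) 1553.957ms=18/5b +172.662ms=2/5b
Σ=4b of 4 (139bpm 2/4) — PASS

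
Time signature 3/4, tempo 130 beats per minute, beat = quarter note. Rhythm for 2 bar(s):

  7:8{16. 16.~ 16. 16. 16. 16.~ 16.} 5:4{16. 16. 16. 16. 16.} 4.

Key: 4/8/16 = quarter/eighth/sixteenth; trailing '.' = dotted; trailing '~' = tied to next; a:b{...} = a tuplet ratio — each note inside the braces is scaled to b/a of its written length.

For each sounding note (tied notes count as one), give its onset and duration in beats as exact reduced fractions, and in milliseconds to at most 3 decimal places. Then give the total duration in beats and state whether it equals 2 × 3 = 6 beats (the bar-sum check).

1) 0.0ms=0b +197.802ms=3/7b
2) 197.802ms=3/7b +395.604ms=6/7b
3) 593.407ms=9/7b +197.802ms=3/7b
4) 791.209ms=12/7b +197.802ms=3/7b
5) 989.011ms=15/7b +395.604ms=6/7b
6) 1384.615ms=3b +138.462ms=3/10b
7) 1523.077ms=33/10b +138.462ms=3/10b
8) 1661.538ms=18/5b +138.462ms=3/10b
9) 1800.0ms=39/10b +138.462ms=3/10b
10) 1938.462ms=21/5b +138.462ms=3/10b
11) 2076.923ms=9/2b +692.308ms=3/2b
Σ=6b of 6 (130bpm 3/4) — PASS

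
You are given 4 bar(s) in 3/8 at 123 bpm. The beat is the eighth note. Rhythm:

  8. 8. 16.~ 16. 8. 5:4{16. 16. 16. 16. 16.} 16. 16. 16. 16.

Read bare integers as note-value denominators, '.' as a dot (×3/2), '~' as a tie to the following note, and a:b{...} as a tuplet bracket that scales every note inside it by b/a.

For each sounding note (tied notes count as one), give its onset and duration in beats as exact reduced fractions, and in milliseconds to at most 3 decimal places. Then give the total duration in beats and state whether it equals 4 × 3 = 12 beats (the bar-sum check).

1) 0.0ms=0b +731.707ms=3/2b
2) 731.707ms=3/2b +731.707ms=3/2b
3) 1463.415ms=3b +731.707ms=3/2b
4) 2195.122ms=9/2b +731.707ms=3/2b
5) 2926.829ms=6b +292.683ms=3/5b
6) 3219.512ms=33/5b +292.683ms=3/5b
7) 3512.195ms=36/5b +292.683ms=3/5b
8) 3804.878ms=39/5b +292.683ms=3/5b
9) 4097.561ms=42/5b +292.683ms=3/5b
10) 4390.244ms=9b +365.854ms=3/4b
11) 4756.098ms=39/4b +365.854ms=3/4b
12) 5121.951ms=21/2b +365.854ms=3/4b
13) 5487.805ms=45/4b +365.854ms=3/4b
Σ=12b of 12 (123bpm 3/8) — PASS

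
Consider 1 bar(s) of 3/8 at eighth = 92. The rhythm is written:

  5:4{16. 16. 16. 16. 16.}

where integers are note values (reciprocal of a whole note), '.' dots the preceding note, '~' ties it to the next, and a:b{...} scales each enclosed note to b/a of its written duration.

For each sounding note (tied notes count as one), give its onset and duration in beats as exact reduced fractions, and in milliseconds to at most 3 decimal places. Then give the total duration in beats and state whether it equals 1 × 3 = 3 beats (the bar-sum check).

1) 0.0ms=0b +391.304ms=3/5b
2) 391.304ms=3/5b +391.304ms=3/5b
3) 782.609ms=6/5b +391.304ms=3/5b
4) 1173.913ms=9/5b +391.304ms=3/5b
5) 1565.217ms=12/5b +391.304ms=3/5b
Σ=3b of 3 (92bpm 3/8) — PASS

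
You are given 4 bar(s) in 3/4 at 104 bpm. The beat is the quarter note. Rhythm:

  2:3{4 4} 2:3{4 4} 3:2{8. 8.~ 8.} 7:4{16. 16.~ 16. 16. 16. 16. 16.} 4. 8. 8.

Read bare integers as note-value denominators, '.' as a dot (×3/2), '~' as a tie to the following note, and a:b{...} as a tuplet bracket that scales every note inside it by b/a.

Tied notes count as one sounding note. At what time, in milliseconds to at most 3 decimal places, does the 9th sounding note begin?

1. 0.0ms @ 0 + 865.385ms (3/2)
2. 865.385ms @ 3/2 + 865.385ms (3/2)
3. 1730.769ms @ 3 + 865.385ms (3/2)
4. 2596.154ms @ 9/2 + 865.385ms (3/2)
5. 3461.538ms @ 6 + 288.462ms (1/2)
6. 3750.0ms @ 13/2 + 576.923ms (1)
7. 4326.923ms @ 15/2 + 123.626ms (3/14)
8. 4450.549ms @ 54/7 + 247.253ms (3/7)
9. 4697.802ms @ 57/7 + 123.626ms (3/14)
10. 4821.429ms @ 117/14 + 123.626ms (3/14)
11. 4945.055ms @ 60/7 + 123.626ms (3/14)
12. 5068.681ms @ 123/14 + 123.626ms (3/14)
13. 5192.308ms @ 9 + 865.385ms (3/2)
14. 6057.692ms @ 21/2 + 432.692ms (3/4)
15. 6490.385ms @ 45/4 + 432.692ms (3/4)

note 9 onset = 57/7b = 4697.802ms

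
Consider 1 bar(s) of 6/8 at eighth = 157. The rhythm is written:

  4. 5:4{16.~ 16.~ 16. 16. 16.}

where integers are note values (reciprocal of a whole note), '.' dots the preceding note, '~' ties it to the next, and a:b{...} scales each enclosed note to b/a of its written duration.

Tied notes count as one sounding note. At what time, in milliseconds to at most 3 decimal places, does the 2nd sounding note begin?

1. 0.0ms @ 0 + 1146.497ms (3)
2. 1146.497ms @ 3 + 687.898ms (9/5)
3. 1834.395ms @ 24/5 + 229.299ms (3/5)
4. 2063.694ms @ 27/5 + 229.299ms (3/5)

note 2 onset = 3b = 1146.497ms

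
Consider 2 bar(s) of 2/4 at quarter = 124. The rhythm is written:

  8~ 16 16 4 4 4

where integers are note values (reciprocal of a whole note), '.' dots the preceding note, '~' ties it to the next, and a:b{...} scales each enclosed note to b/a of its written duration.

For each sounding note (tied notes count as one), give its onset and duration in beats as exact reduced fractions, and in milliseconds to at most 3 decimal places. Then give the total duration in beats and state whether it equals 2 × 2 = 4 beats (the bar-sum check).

1) 0.0ms=0b +362.903ms=3/4b
2) 362.903ms=3/4b +120.968ms=1/4b
3) 483.871ms=1b +483.871ms=1b
4) 967.742ms=2b +483.871ms=1b
5) 1451.613ms=3b +483.871ms=1b
Σ=4b of 4 (124bpm 2/4) — PASS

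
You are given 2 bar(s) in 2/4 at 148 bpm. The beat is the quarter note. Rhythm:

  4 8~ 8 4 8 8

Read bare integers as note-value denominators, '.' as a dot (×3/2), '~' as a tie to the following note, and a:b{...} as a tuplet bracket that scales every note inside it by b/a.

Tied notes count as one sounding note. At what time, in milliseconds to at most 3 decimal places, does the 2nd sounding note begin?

1. 0.0ms @ 0 + 405.405ms (1)
2. 405.405ms @ 1 + 405.405ms (1)
3. 810.811ms @ 2 + 405.405ms (1)
4. 1216.216ms @ 3 + 202.703ms (1/2)
5. 1418.919ms @ 7/2 + 202.703ms (1/2)

note 2 onset = 1b = 405.405ms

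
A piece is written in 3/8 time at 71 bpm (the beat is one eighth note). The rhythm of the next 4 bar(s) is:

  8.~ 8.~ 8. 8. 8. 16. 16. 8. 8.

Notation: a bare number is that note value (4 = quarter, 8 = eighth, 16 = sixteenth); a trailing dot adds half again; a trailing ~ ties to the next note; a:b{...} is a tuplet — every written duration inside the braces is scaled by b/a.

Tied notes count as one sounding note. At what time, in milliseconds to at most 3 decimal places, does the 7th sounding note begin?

note 7 onset = 21/2b = 8873.239ms

1. 0.0ms @ 0 + 3802.817ms (9/2)
2. 3802.817ms @ 9/2 + 1267.606ms (3/2)
3. 5070.423ms @ 6 + 1267.606ms (3/2)
4. 6338.028ms @ 15/2 + 633.803ms (3/4)
5. 6971.831ms @ 33/4 + 633.803ms (3/4)
6. 7605.634ms @ 9 + 1267.606ms (3/2)
7. 8873.239ms @ 21/2 + 1267.606ms (3/2)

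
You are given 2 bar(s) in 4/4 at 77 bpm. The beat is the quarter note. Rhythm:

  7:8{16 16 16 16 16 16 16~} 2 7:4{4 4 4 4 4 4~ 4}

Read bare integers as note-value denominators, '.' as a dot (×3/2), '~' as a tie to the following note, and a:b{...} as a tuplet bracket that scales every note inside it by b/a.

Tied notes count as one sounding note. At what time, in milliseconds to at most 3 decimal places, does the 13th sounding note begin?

note 13 onset = 48/7b = 5343.228ms

1. 0.0ms @ 0 + 222.635ms (2/7)
2. 222.635ms @ 2/7 + 222.635ms (2/7)
3. 445.269ms @ 4/7 + 222.635ms (2/7)
4. 667.904ms @ 6/7 + 222.635ms (2/7)
5. 890.538ms @ 8/7 + 222.635ms (2/7)
6. 1113.173ms @ 10/7 + 222.635ms (2/7)
7. 1335.807ms @ 12/7 + 1781.076ms (16/7)
8. 3116.883ms @ 4 + 445.269ms (4/7)
9. 3562.152ms @ 32/7 + 445.269ms (4/7)
10. 4007.421ms @ 36/7 + 445.269ms (4/7)
11. 4452.69ms @ 40/7 + 445.269ms (4/7)
12. 4897.959ms @ 44/7 + 445.269ms (4/7)
13. 5343.228ms @ 48/7 + 890.538ms (8/7)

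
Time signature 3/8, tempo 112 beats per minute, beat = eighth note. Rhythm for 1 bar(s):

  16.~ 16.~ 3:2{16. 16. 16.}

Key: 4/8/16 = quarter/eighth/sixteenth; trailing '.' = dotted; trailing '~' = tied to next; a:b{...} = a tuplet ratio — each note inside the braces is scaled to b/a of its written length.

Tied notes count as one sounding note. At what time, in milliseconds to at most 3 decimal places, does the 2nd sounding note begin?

note 2 onset = 2b = 1071.429ms

1. 0.0ms @ 0 + 1071.429ms (2)
2. 1071.429ms @ 2 + 267.857ms (1/2)
3. 1339.286ms @ 5/2 + 267.857ms (1/2)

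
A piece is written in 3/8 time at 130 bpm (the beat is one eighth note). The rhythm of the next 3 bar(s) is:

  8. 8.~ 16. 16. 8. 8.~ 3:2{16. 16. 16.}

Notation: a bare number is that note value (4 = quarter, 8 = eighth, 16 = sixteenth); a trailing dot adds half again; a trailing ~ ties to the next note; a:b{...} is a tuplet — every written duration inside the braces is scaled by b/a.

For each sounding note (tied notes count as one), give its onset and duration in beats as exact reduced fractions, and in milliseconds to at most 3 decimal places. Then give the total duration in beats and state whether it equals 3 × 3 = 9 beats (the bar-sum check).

1) 0.0ms=0b +692.308ms=3/2b
2) 692.308ms=3/2b +1038.462ms=9/4b
3) 1730.769ms=15/4b +346.154ms=3/4b
4) 2076.923ms=9/2b +692.308ms=3/2b
5) 2769.231ms=6b +923.077ms=2b
6) 3692.308ms=8b +230.769ms=1/2b
7) 3923.077ms=17/2b +230.769ms=1/2b
Σ=9b of 9 (130bpm 3/8) — PASS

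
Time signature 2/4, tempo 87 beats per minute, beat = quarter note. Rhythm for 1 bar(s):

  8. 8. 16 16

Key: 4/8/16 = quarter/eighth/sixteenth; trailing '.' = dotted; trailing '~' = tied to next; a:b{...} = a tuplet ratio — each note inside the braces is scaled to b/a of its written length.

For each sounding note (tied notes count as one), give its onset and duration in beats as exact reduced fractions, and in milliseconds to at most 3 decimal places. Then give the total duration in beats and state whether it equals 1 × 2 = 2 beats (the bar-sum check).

1) 0.0ms=0b +517.241ms=3/4b
2) 517.241ms=3/4b +517.241ms=3/4b
3) 1034.483ms=3/2b +172.414ms=1/4b
4) 1206.897ms=7/4b +172.414ms=1/4b
Σ=2b of 2 (87bpm 2/4) — PASS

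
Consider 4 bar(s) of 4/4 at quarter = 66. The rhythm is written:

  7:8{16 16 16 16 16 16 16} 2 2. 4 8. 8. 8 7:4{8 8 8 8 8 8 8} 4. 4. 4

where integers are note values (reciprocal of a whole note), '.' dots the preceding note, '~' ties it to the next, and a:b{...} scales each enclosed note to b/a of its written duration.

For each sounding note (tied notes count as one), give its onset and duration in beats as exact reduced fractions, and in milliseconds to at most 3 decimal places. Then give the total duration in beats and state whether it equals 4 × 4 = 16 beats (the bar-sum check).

1) 0.0ms=0b +259.74ms=2/7b
2) 259.74ms=2/7b +259.74ms=2/7b
3) 519.481ms=4/7b +259.74ms=2/7b
4) 779.221ms=6/7b +259.74ms=2/7b
5) 1038.961ms=8/7b +259.74ms=2/7b
6) 1298.701ms=10/7b +259.74ms=2/7b
7) 1558.442ms=12/7b +259.74ms=2/7b
8) 1818.182ms=2b +1818.182ms=2b
9) 3636.364ms=4b +2727.273ms=3b
10) 6363.636ms=7b +909.091ms=1b
11) 7272.727ms=8b +681.818ms=3/4b
12) 7954.545ms=35/4b +681.818ms=3/4b
13) 8636.364ms=19/2b +454.545ms=1/2b
14) 9090.909ms=10b +259.74ms=2/7b
15) 9350.649ms=72/7b +259.74ms=2/7b
16) 9610.39ms=74/7b +259.74ms=2/7b
17) 9870.13ms=76/7b +259.74ms=2/7b
18) 10129.87ms=78/7b +259.74ms=2/7b
19) 10389.61ms=80/7b +259.74ms=2/7b
20) 10649.351ms=82/7b +259.74ms=2/7b
21) 10909.091ms=12b +1363.636ms=3/2b
22) 12272.727ms=27/2b +1363.636ms=3/2b
23) 13636.364ms=15b +909.091ms=1b
Σ=16b of 16 (66bpm 4/4) — PASS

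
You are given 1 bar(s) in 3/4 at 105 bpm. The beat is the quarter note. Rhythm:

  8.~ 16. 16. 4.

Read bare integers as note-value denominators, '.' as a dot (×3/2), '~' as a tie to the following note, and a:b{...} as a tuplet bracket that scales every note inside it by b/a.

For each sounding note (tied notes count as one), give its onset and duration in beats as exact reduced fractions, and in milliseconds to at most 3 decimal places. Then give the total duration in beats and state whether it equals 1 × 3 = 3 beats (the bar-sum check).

1) 0.0ms=0b +642.857ms=9/8b
2) 642.857ms=9/8b +214.286ms=3/8b
3) 857.143ms=3/2b +857.143ms=3/2b
Σ=3b of 3 (105bpm 3/4) — PASS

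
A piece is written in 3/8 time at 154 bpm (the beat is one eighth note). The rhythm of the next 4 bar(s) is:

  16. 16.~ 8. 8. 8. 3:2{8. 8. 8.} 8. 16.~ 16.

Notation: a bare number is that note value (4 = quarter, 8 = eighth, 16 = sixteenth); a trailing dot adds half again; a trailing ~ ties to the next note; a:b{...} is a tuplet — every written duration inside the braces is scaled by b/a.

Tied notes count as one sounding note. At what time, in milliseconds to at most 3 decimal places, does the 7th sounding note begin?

1. 0.0ms @ 0 + 292.208ms (3/4)
2. 292.208ms @ 3/4 + 876.623ms (9/4)
3. 1168.831ms @ 3 + 584.416ms (3/2)
4. 1753.247ms @ 9/2 + 584.416ms (3/2)
5. 2337.662ms @ 6 + 389.61ms (1)
6. 2727.273ms @ 7 + 389.61ms (1)
7. 3116.883ms @ 8 + 389.61ms (1)
8. 3506.494ms @ 9 + 584.416ms (3/2)
9. 4090.909ms @ 21/2 + 584.416ms (3/2)

note 7 onset = 8b = 3116.883ms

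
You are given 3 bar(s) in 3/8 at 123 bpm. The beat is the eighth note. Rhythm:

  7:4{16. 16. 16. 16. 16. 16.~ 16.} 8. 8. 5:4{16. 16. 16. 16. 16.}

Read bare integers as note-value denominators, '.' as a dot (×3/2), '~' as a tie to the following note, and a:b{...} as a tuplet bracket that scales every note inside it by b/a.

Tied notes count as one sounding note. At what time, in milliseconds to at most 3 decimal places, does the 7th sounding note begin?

1. 0.0ms @ 0 + 209.059ms (3/7)
2. 209.059ms @ 3/7 + 209.059ms (3/7)
3. 418.118ms @ 6/7 + 209.059ms (3/7)
4. 627.178ms @ 9/7 + 209.059ms (3/7)
5. 836.237ms @ 12/7 + 209.059ms (3/7)
6. 1045.296ms @ 15/7 + 418.118ms (6/7)
7. 1463.415ms @ 3 + 731.707ms (3/2)
8. 2195.122ms @ 9/2 + 731.707ms (3/2)
9. 2926.829ms @ 6 + 292.683ms (3/5)
10. 3219.512ms @ 33/5 + 292.683ms (3/5)
11. 3512.195ms @ 36/5 + 292.683ms (3/5)
12. 3804.878ms @ 39/5 + 292.683ms (3/5)
13. 4097.561ms @ 42/5 + 292.683ms (3/5)

note 7 onset = 3b = 1463.415ms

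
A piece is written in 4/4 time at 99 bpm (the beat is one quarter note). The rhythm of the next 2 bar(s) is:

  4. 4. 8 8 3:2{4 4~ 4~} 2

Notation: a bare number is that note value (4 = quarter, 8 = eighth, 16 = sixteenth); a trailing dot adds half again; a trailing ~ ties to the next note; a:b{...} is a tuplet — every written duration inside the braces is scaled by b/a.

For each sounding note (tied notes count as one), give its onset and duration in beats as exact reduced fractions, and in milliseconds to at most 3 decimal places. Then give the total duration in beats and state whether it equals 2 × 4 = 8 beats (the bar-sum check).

1) 0.0ms=0b +909.091ms=3/2b
2) 909.091ms=3/2b +909.091ms=3/2b
3) 1818.182ms=3b +303.03ms=1/2b
4) 2121.212ms=7/2b +303.03ms=1/2b
5) 2424.242ms=4b +404.04ms=2/3b
6) 2828.283ms=14/3b +2020.202ms=10/3b
Σ=8b of 8 (99bpm 4/4) — PASS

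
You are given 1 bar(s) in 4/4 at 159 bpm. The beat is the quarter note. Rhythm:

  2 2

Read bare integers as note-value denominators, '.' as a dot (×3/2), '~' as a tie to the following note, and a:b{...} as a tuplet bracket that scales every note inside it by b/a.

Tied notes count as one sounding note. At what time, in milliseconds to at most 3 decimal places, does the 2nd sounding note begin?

note 2 onset = 2b = 754.717ms

1. 0.0ms @ 0 + 754.717ms (2)
2. 754.717ms @ 2 + 754.717ms (2)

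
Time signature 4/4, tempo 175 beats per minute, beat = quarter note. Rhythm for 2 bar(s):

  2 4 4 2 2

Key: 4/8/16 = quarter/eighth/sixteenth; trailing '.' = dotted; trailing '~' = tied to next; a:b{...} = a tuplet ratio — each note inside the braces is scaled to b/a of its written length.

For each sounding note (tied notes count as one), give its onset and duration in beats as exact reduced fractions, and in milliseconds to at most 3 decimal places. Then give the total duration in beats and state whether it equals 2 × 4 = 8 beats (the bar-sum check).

1) 0.0ms=0b +685.714ms=2b
2) 685.714ms=2b +342.857ms=1b
3) 1028.571ms=3b +342.857ms=1b
4) 1371.429ms=4b +685.714ms=2b
5) 2057.143ms=6b +685.714ms=2b
Σ=8b of 8 (175bpm 4/4) — PASS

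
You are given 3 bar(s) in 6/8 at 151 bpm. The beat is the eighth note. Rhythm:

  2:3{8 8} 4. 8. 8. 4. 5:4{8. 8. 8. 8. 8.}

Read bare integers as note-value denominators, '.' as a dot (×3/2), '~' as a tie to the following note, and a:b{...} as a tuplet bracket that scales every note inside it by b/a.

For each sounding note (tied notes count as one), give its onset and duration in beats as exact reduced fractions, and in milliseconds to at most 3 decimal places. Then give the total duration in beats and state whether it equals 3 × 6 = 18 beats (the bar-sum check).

1) 0.0ms=0b +596.026ms=3/2b
2) 596.026ms=3/2b +596.026ms=3/2b
3) 1192.053ms=3b +1192.053ms=3b
4) 2384.106ms=6b +596.026ms=3/2b
5) 2980.132ms=15/2b +596.026ms=3/2b
6) 3576.159ms=9b +1192.053ms=3b
7) 4768.212ms=12b +476.821ms=6/5b
8) 5245.033ms=66/5b +476.821ms=6/5b
9) 5721.854ms=72/5b +476.821ms=6/5b
10) 6198.675ms=78/5b +476.821ms=6/5b
11) 6675.497ms=84/5b +476.821ms=6/5b
Σ=18b of 18 (151bpm 6/8) — PASS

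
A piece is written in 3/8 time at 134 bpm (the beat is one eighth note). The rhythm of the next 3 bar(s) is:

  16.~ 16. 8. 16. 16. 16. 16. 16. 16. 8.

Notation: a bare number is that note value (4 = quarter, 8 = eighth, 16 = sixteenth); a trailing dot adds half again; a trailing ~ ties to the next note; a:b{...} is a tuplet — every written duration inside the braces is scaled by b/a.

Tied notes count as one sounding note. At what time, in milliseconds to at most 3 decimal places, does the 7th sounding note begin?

note 7 onset = 6b = 2686.567ms

1. 0.0ms @ 0 + 671.642ms (3/2)
2. 671.642ms @ 3/2 + 671.642ms (3/2)
3. 1343.284ms @ 3 + 335.821ms (3/4)
4. 1679.104ms @ 15/4 + 335.821ms (3/4)
5. 2014.925ms @ 9/2 + 335.821ms (3/4)
6. 2350.746ms @ 21/4 + 335.821ms (3/4)
7. 2686.567ms @ 6 + 335.821ms (3/4)
8. 3022.388ms @ 27/4 + 335.821ms (3/4)
9. 3358.209ms @ 15/2 + 671.642ms (3/2)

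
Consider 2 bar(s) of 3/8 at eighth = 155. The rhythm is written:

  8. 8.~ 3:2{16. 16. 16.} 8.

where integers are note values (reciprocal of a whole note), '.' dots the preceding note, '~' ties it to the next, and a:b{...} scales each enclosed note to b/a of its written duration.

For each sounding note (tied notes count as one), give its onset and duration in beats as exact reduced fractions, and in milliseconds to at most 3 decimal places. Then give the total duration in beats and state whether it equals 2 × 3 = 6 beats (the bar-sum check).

1) 0.0ms=0b +580.645ms=3/2b
2) 580.645ms=3/2b +774.194ms=2b
3) 1354.839ms=7/2b +193.548ms=1/2b
4) 1548.387ms=4b +193.548ms=1/2b
5) 1741.935ms=9/2b +580.645ms=3/2b
Σ=6b of 6 (155bpm 3/8) — PASS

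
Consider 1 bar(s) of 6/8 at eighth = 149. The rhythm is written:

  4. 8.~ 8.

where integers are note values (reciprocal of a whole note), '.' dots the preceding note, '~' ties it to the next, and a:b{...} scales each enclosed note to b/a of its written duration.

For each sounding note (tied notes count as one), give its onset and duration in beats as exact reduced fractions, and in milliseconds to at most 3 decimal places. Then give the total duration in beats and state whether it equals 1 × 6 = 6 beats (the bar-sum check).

1) 0.0ms=0b +1208.054ms=3b
2) 1208.054ms=3b +1208.054ms=3b
Σ=6b of 6 (149bpm 6/8) — PASS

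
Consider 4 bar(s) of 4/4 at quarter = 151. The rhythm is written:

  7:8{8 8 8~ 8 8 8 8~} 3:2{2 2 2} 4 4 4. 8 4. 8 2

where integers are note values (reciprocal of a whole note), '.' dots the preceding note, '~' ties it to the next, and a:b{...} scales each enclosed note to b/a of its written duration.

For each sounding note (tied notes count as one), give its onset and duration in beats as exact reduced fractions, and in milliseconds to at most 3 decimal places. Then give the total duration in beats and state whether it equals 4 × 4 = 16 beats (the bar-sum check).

1) 0.0ms=0b +227.058ms=4/7b
2) 227.058ms=4/7b +227.058ms=4/7b
3) 454.115ms=8/7b +454.115ms=8/7b
4) 908.231ms=16/7b +227.058ms=4/7b
5) 1135.289ms=20/7b +227.058ms=4/7b
6) 1362.346ms=24/7b +756.859ms=40/21b
7) 2119.205ms=16/3b +529.801ms=4/3b
8) 2649.007ms=20/3b +529.801ms=4/3b
9) 3178.808ms=8b +397.351ms=1b
10) 3576.159ms=9b +397.351ms=1b
11) 3973.51ms=10b +596.026ms=3/2b
12) 4569.536ms=23/2b +198.675ms=1/2b
13) 4768.212ms=12b +596.026ms=3/2b
14) 5364.238ms=27/2b +198.675ms=1/2b
15) 5562.914ms=14b +794.702ms=2b
Σ=16b of 16 (151bpm 4/4) — PASS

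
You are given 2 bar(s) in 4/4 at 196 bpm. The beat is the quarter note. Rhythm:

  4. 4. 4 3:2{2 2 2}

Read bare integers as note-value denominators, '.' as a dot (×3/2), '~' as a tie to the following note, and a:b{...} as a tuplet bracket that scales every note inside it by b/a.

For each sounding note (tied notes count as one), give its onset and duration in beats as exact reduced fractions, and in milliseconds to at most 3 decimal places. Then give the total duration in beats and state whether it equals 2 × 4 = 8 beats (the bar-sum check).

1) 0.0ms=0b +459.184ms=3/2b
2) 459.184ms=3/2b +459.184ms=3/2b
3) 918.367ms=3b +306.122ms=1b
4) 1224.49ms=4b +408.163ms=4/3b
5) 1632.653ms=16/3b +408.163ms=4/3b
6) 2040.816ms=20/3b +408.163ms=4/3b
Σ=8b of 8 (196bpm 4/4) — PASS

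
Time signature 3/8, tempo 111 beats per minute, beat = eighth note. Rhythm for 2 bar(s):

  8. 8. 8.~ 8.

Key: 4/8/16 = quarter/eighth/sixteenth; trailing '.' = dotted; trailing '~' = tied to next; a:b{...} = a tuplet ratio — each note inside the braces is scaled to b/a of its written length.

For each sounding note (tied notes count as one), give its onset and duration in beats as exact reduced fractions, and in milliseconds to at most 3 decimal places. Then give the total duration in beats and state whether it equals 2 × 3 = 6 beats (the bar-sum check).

1) 0.0ms=0b +810.811ms=3/2b
2) 810.811ms=3/2b +810.811ms=3/2b
3) 1621.622ms=3b +1621.622ms=3b
Σ=6b of 6 (111bpm 3/8) — PASS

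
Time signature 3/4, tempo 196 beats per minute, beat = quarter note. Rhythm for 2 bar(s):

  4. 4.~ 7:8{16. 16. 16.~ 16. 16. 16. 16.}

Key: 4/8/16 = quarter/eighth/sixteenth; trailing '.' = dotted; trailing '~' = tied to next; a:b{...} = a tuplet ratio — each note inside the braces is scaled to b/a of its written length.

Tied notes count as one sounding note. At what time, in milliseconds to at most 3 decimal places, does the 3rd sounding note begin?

note 3 onset = 24/7b = 1049.563ms

1. 0.0ms @ 0 + 459.184ms (3/2)
2. 459.184ms @ 3/2 + 590.379ms (27/14)
3. 1049.563ms @ 24/7 + 131.195ms (3/7)
4. 1180.758ms @ 27/7 + 262.391ms (6/7)
5. 1443.149ms @ 33/7 + 131.195ms (3/7)
6. 1574.344ms @ 36/7 + 131.195ms (3/7)
7. 1705.539ms @ 39/7 + 131.195ms (3/7)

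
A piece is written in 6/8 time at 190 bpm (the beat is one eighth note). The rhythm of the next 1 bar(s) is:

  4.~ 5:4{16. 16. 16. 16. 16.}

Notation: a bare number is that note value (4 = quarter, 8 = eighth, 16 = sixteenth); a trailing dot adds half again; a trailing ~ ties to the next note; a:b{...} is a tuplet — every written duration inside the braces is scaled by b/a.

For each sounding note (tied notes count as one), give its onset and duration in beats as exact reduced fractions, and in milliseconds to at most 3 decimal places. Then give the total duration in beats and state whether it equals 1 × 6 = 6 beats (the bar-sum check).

1) 0.0ms=0b +1136.842ms=18/5b
2) 1136.842ms=18/5b +189.474ms=3/5b
3) 1326.316ms=21/5b +189.474ms=3/5b
4) 1515.789ms=24/5b +189.474ms=3/5b
5) 1705.263ms=27/5b +189.474ms=3/5b
Σ=6b of 6 (190bpm 6/8) — PASS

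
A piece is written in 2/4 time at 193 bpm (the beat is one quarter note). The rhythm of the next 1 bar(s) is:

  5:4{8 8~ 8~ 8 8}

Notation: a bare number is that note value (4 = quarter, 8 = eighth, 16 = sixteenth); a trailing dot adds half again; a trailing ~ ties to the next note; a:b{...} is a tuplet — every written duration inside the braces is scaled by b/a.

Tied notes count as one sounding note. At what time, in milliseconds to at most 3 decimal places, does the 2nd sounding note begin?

1. 0.0ms @ 0 + 124.352ms (2/5)
2. 124.352ms @ 2/5 + 373.057ms (6/5)
3. 497.409ms @ 8/5 + 124.352ms (2/5)

note 2 onset = 2/5b = 124.352ms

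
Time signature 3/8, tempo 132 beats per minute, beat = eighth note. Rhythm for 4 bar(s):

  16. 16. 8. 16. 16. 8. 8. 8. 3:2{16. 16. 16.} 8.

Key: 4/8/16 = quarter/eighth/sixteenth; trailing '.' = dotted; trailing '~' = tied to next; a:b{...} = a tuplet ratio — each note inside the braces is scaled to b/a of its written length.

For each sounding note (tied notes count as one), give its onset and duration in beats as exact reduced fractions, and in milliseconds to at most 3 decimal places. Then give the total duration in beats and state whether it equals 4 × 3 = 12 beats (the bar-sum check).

1) 0.0ms=0b +340.909ms=3/4b
2) 340.909ms=3/4b +340.909ms=3/4b
3) 681.818ms=3/2b +681.818ms=3/2b
4) 1363.636ms=3b +340.909ms=3/4b
5) 1704.545ms=15/4b +340.909ms=3/4b
6) 2045.455ms=9/2b +681.818ms=3/2b
7) 2727.273ms=6b +681.818ms=3/2b
8) 3409.091ms=15/2b +681.818ms=3/2b
9) 4090.909ms=9b +227.273ms=1/2b
10) 4318.182ms=19/2b +227.273ms=1/2b
11) 4545.455ms=10b +227.273ms=1/2b
12) 4772.727ms=21/2b +681.818ms=3/2b
Σ=12b of 12 (132bpm 3/8) — PASS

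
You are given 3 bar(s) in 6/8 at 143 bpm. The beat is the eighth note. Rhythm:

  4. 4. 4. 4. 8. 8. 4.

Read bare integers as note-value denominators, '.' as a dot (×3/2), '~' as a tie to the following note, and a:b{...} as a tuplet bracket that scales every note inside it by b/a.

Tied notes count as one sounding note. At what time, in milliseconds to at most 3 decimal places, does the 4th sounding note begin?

note 4 onset = 9b = 3776.224ms

1. 0.0ms @ 0 + 1258.741ms (3)
2. 1258.741ms @ 3 + 1258.741ms (3)
3. 2517.483ms @ 6 + 1258.741ms (3)
4. 3776.224ms @ 9 + 1258.741ms (3)
5. 5034.965ms @ 12 + 629.371ms (3/2)
6. 5664.336ms @ 27/2 + 629.371ms (3/2)
7. 6293.706ms @ 15 + 1258.741ms (3)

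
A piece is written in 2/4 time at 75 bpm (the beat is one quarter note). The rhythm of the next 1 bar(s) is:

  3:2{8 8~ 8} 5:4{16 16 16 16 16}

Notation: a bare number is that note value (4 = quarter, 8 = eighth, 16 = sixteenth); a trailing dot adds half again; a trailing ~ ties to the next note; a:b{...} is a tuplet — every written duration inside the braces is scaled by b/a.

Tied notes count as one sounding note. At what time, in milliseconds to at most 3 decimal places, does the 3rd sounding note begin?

note 3 onset = 1b = 800.0ms

1. 0.0ms @ 0 + 266.667ms (1/3)
2. 266.667ms @ 1/3 + 533.333ms (2/3)
3. 800.0ms @ 1 + 160.0ms (1/5)
4. 960.0ms @ 6/5 + 160.0ms (1/5)
5. 1120.0ms @ 7/5 + 160.0ms (1/5)
6. 1280.0ms @ 8/5 + 160.0ms (1/5)
7. 1440.0ms @ 9/5 + 160.0ms (1/5)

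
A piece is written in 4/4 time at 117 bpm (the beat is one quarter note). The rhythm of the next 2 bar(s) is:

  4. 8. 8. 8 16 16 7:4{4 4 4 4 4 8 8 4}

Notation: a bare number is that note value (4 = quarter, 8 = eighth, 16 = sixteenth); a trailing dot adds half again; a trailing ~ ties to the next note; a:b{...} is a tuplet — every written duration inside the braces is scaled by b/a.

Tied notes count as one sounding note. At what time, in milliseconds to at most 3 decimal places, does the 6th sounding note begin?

1. 0.0ms @ 0 + 769.231ms (3/2)
2. 769.231ms @ 3/2 + 384.615ms (3/4)
3. 1153.846ms @ 9/4 + 384.615ms (3/4)
4. 1538.462ms @ 3 + 256.41ms (1/2)
5. 1794.872ms @ 7/2 + 128.205ms (1/4)
6. 1923.077ms @ 15/4 + 128.205ms (1/4)
7. 2051.282ms @ 4 + 293.04ms (4/7)
8. 2344.322ms @ 32/7 + 293.04ms (4/7)
9. 2637.363ms @ 36/7 + 293.04ms (4/7)
10. 2930.403ms @ 40/7 + 293.04ms (4/7)
11. 3223.443ms @ 44/7 + 293.04ms (4/7)
12. 3516.484ms @ 48/7 + 146.52ms (2/7)
13. 3663.004ms @ 50/7 + 146.52ms (2/7)
14. 3809.524ms @ 52/7 + 293.04ms (4/7)

note 6 onset = 15/4b = 1923.077ms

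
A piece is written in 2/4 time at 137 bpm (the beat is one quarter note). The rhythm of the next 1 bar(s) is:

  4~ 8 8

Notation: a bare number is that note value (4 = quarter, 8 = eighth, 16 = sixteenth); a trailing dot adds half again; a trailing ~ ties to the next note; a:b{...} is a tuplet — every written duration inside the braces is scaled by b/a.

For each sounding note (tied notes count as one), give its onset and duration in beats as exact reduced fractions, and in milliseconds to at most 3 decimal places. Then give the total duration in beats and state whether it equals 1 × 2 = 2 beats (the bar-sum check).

1) 0.0ms=0b +656.934ms=3/2b
2) 656.934ms=3/2b +218.978ms=1/2b
Σ=2b of 2 (137bpm 2/4) — PASS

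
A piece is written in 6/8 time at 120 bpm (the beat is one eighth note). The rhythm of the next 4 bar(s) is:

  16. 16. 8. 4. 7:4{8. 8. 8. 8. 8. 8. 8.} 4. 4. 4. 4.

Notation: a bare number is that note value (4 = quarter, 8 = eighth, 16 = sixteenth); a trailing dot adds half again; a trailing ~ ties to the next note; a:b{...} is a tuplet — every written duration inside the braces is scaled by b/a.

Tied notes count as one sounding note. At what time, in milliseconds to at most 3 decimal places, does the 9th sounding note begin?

note 9 onset = 66/7b = 4714.286ms

1. 0.0ms @ 0 + 375.0ms (3/4)
2. 375.0ms @ 3/4 + 375.0ms (3/4)
3. 750.0ms @ 3/2 + 750.0ms (3/2)
4. 1500.0ms @ 3 + 1500.0ms (3)
5. 3000.0ms @ 6 + 428.571ms (6/7)
6. 3428.571ms @ 48/7 + 428.571ms (6/7)
7. 3857.143ms @ 54/7 + 428.571ms (6/7)
8. 4285.714ms @ 60/7 + 428.571ms (6/7)
9. 4714.286ms @ 66/7 + 428.571ms (6/7)
10. 5142.857ms @ 72/7 + 428.571ms (6/7)
11. 5571.429ms @ 78/7 + 428.571ms (6/7)
12. 6000.0ms @ 12 + 1500.0ms (3)
13. 7500.0ms @ 15 + 1500.0ms (3)
14. 9000.0ms @ 18 + 1500.0ms (3)
15. 10500.0ms @ 21 + 1500.0ms (3)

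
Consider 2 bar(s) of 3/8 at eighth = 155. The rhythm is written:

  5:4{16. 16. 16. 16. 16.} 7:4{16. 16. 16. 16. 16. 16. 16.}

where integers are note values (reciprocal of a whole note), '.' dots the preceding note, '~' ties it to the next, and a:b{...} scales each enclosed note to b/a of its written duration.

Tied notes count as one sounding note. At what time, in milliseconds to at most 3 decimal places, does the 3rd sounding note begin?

note 3 onset = 6/5b = 464.516ms

1. 0.0ms @ 0 + 232.258ms (3/5)
2. 232.258ms @ 3/5 + 232.258ms (3/5)
3. 464.516ms @ 6/5 + 232.258ms (3/5)
4. 696.774ms @ 9/5 + 232.258ms (3/5)
5. 929.032ms @ 12/5 + 232.258ms (3/5)
6. 1161.29ms @ 3 + 165.899ms (3/7)
7. 1327.189ms @ 24/7 + 165.899ms (3/7)
8. 1493.088ms @ 27/7 + 165.899ms (3/7)
9. 1658.986ms @ 30/7 + 165.899ms (3/7)
10. 1824.885ms @ 33/7 + 165.899ms (3/7)
11. 1990.783ms @ 36/7 + 165.899ms (3/7)
12. 2156.682ms @ 39/7 + 165.899ms (3/7)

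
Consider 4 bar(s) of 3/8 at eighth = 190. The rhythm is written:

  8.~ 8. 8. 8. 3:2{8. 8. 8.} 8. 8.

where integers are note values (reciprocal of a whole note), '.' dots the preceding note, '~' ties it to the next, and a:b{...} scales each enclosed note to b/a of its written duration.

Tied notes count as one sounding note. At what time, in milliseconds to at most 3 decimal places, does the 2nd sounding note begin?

note 2 onset = 3b = 947.368ms

1. 0.0ms @ 0 + 947.368ms (3)
2. 947.368ms @ 3 + 473.684ms (3/2)
3. 1421.053ms @ 9/2 + 473.684ms (3/2)
4. 1894.737ms @ 6 + 315.789ms (1)
5. 2210.526ms @ 7 + 315.789ms (1)
6. 2526.316ms @ 8 + 315.789ms (1)
7. 2842.105ms @ 9 + 473.684ms (3/2)
8. 3315.789ms @ 21/2 + 473.684ms (3/2)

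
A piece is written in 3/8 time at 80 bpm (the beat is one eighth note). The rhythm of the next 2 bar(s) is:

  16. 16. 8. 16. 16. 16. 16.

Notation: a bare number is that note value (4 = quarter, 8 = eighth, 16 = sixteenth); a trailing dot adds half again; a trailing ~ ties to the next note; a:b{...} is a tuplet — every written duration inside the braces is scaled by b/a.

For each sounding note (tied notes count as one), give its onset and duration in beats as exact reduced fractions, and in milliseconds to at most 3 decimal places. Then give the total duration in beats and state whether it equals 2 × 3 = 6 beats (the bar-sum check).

1) 0.0ms=0b +562.5ms=3/4b
2) 562.5ms=3/4b +562.5ms=3/4b
3) 1125.0ms=3/2b +1125.0ms=3/2b
4) 2250.0ms=3b +562.5ms=3/4b
5) 2812.5ms=15/4b +562.5ms=3/4b
6) 3375.0ms=9/2b +562.5ms=3/4b
7) 3937.5ms=21/4b +562.5ms=3/4b
Σ=6b of 6 (80bpm 3/8) — PASS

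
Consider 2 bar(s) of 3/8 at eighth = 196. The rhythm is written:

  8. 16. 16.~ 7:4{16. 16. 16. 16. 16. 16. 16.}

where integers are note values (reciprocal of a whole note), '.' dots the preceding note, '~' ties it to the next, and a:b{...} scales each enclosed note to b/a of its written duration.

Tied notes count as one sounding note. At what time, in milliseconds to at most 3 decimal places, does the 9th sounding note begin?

note 9 onset = 39/7b = 1705.539ms

1. 0.0ms @ 0 + 459.184ms (3/2)
2. 459.184ms @ 3/2 + 229.592ms (3/4)
3. 688.776ms @ 9/4 + 360.787ms (33/28)
4. 1049.563ms @ 24/7 + 131.195ms (3/7)
5. 1180.758ms @ 27/7 + 131.195ms (3/7)
6. 1311.953ms @ 30/7 + 131.195ms (3/7)
7. 1443.149ms @ 33/7 + 131.195ms (3/7)
8. 1574.344ms @ 36/7 + 131.195ms (3/7)
9. 1705.539ms @ 39/7 + 131.195ms (3/7)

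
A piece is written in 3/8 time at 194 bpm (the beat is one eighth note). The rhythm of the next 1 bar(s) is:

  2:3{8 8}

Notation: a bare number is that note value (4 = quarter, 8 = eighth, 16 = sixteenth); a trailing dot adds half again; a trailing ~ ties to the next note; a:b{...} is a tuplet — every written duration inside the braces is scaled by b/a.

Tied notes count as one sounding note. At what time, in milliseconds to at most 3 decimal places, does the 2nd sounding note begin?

note 2 onset = 3/2b = 463.918ms

1. 0.0ms @ 0 + 463.918ms (3/2)
2. 463.918ms @ 3/2 + 463.918ms (3/2)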